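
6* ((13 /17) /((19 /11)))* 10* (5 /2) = 21450 /323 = 66.41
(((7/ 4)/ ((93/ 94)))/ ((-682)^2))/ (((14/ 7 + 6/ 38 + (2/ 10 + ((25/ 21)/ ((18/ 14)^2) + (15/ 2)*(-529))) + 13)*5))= -506331/ 2630532820073444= -0.00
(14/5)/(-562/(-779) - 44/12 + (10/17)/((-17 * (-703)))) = -349853574/367993445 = -0.95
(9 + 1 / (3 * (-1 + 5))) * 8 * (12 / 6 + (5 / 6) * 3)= 327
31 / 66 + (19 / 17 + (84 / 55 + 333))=1885603 / 5610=336.11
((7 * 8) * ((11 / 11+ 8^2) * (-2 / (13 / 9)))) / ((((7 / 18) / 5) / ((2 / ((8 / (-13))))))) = 210600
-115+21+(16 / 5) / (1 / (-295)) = -1038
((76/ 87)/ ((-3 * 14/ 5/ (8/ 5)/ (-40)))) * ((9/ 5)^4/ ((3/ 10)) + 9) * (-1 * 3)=-4457856/ 5075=-878.40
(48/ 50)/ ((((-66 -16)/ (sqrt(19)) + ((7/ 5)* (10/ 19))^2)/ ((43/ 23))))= -48369668* sqrt(19)/ 2208071875 -6085016/ 2208071875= -0.10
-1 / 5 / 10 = -1 / 50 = -0.02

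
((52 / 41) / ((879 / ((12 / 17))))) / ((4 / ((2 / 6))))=52 / 612663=0.00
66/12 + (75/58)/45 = 481/87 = 5.53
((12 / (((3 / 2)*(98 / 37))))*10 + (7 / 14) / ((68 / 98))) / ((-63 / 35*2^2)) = -57245 / 13328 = -4.30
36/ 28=9/ 7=1.29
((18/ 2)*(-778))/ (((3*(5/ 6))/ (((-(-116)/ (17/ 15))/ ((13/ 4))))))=-19493568/ 221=-88206.19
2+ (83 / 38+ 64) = 2591 / 38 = 68.18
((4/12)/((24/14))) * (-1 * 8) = -14/9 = -1.56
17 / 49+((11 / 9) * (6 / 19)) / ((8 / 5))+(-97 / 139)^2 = 232075639 / 215854212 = 1.08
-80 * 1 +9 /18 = -159 /2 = -79.50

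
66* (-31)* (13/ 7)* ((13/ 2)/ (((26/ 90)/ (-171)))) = 102335805/ 7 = 14619400.71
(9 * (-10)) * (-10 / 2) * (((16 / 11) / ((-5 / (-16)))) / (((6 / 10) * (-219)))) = -15.94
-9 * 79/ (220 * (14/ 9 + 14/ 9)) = -6399/ 6160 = -1.04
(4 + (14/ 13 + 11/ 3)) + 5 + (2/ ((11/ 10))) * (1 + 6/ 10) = 7144/ 429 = 16.65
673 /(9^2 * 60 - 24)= 673 /4836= 0.14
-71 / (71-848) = 0.09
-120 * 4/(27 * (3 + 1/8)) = -256/45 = -5.69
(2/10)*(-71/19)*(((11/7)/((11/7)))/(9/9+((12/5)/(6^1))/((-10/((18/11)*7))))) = -3905/2831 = -1.38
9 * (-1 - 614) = -5535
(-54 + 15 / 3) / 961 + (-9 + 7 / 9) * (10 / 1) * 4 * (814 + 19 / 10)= -2320876945 / 8649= -268340.50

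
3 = 3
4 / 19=0.21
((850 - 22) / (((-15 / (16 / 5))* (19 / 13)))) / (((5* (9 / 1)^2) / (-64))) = 1224704 / 64125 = 19.10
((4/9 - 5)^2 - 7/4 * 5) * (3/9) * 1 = 3889/972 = 4.00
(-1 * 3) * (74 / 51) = -74 / 17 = -4.35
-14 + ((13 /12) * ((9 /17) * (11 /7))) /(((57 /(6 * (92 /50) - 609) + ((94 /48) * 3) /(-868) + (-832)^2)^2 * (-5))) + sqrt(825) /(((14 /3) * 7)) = -682717974635627592340726832582 /48765569616829232004974701765 + 15 * sqrt(33) /98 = -13.12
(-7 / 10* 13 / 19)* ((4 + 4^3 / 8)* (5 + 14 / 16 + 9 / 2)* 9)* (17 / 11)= -3466827 / 4180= -829.38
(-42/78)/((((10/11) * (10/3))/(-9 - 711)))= 8316/65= 127.94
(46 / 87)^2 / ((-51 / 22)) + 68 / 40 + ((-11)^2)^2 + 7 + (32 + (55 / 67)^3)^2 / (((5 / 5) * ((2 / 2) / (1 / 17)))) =5137202814772079597657 / 349186542264952110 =14711.92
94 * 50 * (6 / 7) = 28200 / 7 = 4028.57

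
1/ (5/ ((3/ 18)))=0.03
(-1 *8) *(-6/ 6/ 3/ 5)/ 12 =2/ 45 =0.04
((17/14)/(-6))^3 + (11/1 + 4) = 8885647/592704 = 14.99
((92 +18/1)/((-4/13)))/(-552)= 715/1104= 0.65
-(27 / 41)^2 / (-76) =0.01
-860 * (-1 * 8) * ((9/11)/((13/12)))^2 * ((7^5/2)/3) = 224788919040/20449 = 10992660.72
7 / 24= 0.29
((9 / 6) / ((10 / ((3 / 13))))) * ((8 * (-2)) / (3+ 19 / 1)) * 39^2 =-2106 / 55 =-38.29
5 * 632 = 3160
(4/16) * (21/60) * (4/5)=7/100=0.07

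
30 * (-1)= -30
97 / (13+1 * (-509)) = -0.20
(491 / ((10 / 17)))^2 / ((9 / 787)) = 54832185883 / 900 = 60924650.98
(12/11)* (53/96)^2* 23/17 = 64607/143616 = 0.45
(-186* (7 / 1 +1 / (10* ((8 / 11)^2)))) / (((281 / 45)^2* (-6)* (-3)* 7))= -19255185 / 70749056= -0.27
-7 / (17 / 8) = -56 / 17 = -3.29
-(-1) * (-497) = -497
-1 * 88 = -88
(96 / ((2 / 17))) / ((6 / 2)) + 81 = 353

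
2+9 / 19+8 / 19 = 55 / 19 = 2.89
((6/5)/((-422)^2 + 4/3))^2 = 81/1783934209600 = 0.00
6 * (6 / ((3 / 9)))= 108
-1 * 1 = -1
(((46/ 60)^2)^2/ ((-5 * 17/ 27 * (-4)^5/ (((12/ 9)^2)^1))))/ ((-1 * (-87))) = 279841/ 127785600000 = 0.00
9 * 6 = 54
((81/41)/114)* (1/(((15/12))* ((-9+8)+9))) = 27/15580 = 0.00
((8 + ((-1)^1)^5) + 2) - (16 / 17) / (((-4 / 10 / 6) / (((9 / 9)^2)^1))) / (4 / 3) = 333 / 17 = 19.59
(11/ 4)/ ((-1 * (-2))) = 11/ 8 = 1.38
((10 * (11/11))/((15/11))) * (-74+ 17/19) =-10186/19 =-536.11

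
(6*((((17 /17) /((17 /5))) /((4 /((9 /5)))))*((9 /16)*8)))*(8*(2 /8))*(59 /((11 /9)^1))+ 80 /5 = 361.01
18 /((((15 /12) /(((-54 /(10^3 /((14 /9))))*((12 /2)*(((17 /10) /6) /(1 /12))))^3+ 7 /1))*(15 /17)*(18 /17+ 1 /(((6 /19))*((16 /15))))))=15235529263104 /1910400390625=7.98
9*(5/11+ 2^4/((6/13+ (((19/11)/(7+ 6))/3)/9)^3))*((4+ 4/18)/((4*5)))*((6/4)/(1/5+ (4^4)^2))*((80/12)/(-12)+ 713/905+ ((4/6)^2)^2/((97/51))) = 38447523311417923097/16635961508608058322915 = 0.00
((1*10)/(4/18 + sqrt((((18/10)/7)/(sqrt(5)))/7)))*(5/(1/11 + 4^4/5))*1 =-3274425000*5^(1/4)/1721035277 - 487154250*5^(3/4)/1721035277 + 1262992500*sqrt(5)/1721035277 + 8489250000/1721035277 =2.78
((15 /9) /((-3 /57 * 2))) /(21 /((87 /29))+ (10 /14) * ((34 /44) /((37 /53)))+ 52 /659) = -35672329 /17729979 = -2.01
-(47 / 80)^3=-103823 / 512000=-0.20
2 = 2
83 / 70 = 1.19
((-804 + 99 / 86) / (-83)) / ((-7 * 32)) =-69045 / 1598912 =-0.04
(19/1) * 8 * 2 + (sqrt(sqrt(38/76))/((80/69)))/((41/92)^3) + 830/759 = 1679046 * 2^(3/4)/344605 + 231566/759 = 313.29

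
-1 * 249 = -249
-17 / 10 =-1.70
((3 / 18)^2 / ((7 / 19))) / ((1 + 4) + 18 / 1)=19 / 5796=0.00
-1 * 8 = -8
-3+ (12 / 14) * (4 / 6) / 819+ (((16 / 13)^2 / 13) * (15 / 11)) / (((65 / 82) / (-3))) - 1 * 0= -498868813 / 138549411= -3.60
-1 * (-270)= 270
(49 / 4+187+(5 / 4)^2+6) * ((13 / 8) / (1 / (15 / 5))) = 129051 / 128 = 1008.21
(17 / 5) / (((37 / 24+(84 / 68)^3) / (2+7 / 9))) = 668168 / 242427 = 2.76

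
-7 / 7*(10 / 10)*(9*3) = -27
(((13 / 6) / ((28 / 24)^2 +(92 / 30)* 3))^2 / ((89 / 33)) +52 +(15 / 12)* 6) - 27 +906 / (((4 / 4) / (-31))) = -18045588372323 / 643256578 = -28053.48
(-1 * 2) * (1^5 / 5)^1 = -2 / 5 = -0.40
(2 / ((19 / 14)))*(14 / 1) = 392 / 19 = 20.63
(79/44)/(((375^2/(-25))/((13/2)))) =-1027/495000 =-0.00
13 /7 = 1.86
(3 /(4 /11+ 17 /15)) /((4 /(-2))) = -495 /494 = -1.00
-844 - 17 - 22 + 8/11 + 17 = -9518/11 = -865.27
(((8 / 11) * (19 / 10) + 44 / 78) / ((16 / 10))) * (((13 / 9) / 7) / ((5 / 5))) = 2087 / 8316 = 0.25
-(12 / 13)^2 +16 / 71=-7520 / 11999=-0.63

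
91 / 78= 7 / 6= 1.17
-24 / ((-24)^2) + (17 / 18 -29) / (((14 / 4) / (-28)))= 16157 / 72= 224.40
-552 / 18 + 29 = -5 / 3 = -1.67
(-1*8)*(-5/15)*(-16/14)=-64/21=-3.05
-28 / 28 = -1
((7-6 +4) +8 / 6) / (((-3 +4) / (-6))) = -38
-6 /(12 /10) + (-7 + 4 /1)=-8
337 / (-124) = -337 / 124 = -2.72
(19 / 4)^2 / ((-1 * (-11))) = 361 / 176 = 2.05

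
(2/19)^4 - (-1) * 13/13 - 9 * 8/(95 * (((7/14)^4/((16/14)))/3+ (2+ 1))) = 29771857/39747905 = 0.75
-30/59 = -0.51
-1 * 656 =-656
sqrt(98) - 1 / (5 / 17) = -17 / 5 +7 * sqrt(2) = 6.50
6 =6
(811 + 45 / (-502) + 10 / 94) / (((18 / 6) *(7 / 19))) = 363567451 / 495474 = 733.78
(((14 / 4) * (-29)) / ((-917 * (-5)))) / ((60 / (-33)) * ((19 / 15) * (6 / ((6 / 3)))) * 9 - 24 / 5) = 319 / 965208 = 0.00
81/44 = 1.84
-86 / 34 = -43 / 17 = -2.53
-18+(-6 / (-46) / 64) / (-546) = -4822273 / 267904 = -18.00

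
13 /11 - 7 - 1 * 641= -7115 /11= -646.82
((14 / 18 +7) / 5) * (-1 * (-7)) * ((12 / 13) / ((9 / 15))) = 1960 / 117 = 16.75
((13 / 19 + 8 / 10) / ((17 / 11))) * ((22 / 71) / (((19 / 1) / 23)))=784806 / 2178635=0.36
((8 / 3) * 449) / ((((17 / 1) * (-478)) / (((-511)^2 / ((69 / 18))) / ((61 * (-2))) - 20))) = 1457315708 / 17101167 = 85.22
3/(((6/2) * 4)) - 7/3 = -25/12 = -2.08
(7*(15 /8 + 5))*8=385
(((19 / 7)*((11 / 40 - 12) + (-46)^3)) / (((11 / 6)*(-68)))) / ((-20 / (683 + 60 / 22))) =-1674190068459 / 23038400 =-72669.55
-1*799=-799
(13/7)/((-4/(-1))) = 13/28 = 0.46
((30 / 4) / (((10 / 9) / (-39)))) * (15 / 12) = -5265 / 16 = -329.06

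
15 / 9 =5 / 3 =1.67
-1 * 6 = -6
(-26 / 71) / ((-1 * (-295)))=-26 / 20945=-0.00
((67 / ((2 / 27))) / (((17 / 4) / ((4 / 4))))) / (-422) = -1809 / 3587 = -0.50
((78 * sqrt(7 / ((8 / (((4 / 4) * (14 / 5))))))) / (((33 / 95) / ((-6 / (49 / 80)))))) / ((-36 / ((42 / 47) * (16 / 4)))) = 79040 * sqrt(5) / 517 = 341.85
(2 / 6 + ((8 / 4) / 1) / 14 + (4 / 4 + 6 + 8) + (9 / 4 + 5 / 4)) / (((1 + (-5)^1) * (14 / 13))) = -10361 / 2352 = -4.41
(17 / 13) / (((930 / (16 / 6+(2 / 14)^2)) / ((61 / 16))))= 81923 / 5687136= 0.01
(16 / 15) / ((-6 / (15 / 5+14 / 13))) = -424 / 585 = -0.72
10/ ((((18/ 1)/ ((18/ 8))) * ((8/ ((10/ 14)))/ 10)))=125/ 112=1.12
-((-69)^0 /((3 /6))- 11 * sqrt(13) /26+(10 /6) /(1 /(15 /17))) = -59 /17+11 * sqrt(13) /26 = -1.95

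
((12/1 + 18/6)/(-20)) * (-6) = 9/2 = 4.50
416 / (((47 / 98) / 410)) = 16714880 / 47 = 355635.74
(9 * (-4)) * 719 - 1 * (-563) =-25321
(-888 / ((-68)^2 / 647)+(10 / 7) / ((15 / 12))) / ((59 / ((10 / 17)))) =-1.23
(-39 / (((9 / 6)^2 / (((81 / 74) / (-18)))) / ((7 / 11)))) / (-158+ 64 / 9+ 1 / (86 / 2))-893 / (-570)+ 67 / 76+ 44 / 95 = 15749588513 / 5417894460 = 2.91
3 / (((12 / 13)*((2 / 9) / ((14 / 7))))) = 29.25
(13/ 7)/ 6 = 13/ 42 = 0.31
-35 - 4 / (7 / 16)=-309 / 7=-44.14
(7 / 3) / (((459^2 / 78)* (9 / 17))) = 0.00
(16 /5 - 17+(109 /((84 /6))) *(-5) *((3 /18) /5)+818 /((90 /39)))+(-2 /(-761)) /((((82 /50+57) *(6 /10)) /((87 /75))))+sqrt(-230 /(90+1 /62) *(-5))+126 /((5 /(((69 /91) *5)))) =10 *sqrt(3979253) /5581+88305348309 /203043932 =438.48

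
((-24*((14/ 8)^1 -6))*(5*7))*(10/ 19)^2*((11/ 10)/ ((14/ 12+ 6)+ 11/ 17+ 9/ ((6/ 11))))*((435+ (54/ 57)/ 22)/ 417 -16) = -19777717890/ 29555431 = -669.17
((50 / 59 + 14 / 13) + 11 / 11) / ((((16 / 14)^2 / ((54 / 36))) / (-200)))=-8243025 / 12272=-671.69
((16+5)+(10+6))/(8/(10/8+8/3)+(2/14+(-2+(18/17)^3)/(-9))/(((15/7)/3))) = 76893363/4923277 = 15.62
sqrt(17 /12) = sqrt(51) /6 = 1.19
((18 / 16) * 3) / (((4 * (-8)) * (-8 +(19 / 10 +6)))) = 135 / 128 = 1.05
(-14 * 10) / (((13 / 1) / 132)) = -18480 / 13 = -1421.54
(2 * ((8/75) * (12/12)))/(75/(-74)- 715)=-1184/3973875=-0.00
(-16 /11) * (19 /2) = -152 /11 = -13.82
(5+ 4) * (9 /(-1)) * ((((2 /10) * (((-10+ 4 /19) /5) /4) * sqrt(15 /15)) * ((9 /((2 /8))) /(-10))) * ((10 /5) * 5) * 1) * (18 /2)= -1220346 /475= -2569.15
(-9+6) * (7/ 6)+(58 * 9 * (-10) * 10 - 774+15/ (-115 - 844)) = -101610875/ 1918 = -52977.52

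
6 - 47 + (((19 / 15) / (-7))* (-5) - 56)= -2018 / 21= -96.10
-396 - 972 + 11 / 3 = -4093 / 3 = -1364.33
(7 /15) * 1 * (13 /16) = 91 /240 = 0.38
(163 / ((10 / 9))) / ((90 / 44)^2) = 39446 / 1125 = 35.06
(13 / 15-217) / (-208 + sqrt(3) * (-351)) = -51872 / 376545 + 29178 * sqrt(3) / 125515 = 0.26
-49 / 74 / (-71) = 49 / 5254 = 0.01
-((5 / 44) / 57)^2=-25 / 6290064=-0.00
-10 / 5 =-2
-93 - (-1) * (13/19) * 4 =-1715/19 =-90.26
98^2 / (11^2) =9604 / 121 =79.37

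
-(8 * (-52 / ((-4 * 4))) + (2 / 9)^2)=-2110 / 81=-26.05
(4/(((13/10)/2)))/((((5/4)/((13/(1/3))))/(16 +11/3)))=3776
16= 16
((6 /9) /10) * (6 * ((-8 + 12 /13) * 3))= -552 /65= -8.49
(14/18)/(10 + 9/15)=0.07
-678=-678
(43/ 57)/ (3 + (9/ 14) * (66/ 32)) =9632/ 55233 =0.17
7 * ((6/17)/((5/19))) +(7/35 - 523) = -8728/17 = -513.41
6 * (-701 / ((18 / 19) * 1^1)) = -13319 / 3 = -4439.67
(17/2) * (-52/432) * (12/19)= -221/342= -0.65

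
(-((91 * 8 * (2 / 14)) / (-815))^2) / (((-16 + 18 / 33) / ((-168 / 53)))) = -9993984 / 2992333625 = -0.00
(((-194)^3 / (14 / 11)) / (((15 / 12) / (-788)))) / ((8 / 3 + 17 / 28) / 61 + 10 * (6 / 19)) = 1760430037377792 / 1563325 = 1126080653.34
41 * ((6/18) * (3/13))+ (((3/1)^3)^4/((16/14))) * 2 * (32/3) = 128963057/13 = 9920235.15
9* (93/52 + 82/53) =82737/2756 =30.02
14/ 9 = 1.56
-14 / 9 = -1.56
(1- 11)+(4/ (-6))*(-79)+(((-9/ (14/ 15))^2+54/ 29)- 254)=-1986329/ 17052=-116.49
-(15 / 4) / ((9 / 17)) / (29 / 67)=-5695 / 348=-16.36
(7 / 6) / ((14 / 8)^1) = 2 / 3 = 0.67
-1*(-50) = 50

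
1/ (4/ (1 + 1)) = 1/ 2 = 0.50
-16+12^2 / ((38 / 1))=-12.21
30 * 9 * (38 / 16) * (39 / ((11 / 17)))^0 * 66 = 84645 / 2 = 42322.50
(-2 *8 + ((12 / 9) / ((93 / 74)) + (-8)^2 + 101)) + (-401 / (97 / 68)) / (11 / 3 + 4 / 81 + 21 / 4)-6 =8860866377 / 78618015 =112.71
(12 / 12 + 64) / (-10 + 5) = -13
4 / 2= 2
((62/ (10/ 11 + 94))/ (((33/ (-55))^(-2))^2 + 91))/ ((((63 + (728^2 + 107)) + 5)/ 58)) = 3069/ 4239151364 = 0.00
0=0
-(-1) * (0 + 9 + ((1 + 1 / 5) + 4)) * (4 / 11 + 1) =213 / 11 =19.36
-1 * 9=-9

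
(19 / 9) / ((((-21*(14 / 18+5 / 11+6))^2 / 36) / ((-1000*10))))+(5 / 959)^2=-32.95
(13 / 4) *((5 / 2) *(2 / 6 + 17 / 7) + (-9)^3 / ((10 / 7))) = -1636.03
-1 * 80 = -80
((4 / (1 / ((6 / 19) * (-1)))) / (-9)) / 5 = 8 / 285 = 0.03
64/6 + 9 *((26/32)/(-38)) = 19105/1824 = 10.47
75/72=25/24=1.04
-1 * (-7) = 7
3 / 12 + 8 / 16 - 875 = -3497 / 4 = -874.25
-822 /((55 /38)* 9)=-10412 /165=-63.10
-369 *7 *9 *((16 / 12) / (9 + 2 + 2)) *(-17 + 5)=28611.69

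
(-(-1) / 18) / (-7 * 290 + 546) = -1 / 26712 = -0.00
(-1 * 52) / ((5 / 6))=-312 / 5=-62.40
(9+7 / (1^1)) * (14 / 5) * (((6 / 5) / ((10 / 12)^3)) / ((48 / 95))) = 114912 / 625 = 183.86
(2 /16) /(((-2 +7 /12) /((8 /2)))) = -6 /17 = -0.35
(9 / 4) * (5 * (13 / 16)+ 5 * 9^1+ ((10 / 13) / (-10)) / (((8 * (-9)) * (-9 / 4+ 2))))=91837 / 832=110.38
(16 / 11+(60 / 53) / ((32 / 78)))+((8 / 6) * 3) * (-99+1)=-904317 / 2332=-387.79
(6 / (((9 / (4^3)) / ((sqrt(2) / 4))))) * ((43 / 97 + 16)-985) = -3006400 * sqrt(2) / 291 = -14610.62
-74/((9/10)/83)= -61420/9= -6824.44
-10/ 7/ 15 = -2/ 21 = -0.10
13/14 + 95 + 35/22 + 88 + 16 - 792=-45467/77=-590.48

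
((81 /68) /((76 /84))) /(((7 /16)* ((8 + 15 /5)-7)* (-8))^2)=243 /36176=0.01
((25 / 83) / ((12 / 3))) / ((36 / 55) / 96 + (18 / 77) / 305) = 46970 / 4731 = 9.93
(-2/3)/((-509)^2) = -2/777243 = -0.00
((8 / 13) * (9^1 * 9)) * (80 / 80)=648 / 13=49.85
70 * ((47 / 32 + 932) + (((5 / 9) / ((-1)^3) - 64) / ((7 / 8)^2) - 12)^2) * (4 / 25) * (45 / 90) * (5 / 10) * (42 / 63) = 1296817967 / 68040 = 19059.64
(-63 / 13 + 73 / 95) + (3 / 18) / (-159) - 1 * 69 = -73.08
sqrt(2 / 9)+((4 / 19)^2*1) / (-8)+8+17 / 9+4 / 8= sqrt(2) / 3+67471 / 6498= 10.85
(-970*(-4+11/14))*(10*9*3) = 5892750/7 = 841821.43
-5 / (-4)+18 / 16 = 19 / 8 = 2.38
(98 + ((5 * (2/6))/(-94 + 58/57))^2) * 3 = 330339483/1123600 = 294.00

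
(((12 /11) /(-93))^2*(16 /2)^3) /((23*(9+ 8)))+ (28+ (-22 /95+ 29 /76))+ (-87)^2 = 6908221001193 /909317420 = 7597.15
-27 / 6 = -9 / 2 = -4.50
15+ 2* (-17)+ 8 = -11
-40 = -40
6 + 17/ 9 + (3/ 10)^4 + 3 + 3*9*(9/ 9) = 3410729/ 90000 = 37.90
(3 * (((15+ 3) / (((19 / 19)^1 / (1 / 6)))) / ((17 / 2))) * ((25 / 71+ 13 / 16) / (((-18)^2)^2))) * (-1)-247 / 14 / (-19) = 27113705 / 29199744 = 0.93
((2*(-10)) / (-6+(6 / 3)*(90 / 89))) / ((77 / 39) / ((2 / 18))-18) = -11570 / 531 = -21.79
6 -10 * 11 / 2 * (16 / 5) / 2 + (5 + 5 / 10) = -153 / 2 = -76.50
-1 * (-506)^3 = 129554216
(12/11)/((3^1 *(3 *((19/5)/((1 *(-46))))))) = -920/627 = -1.47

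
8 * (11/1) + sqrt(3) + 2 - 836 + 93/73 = -54365/73 + sqrt(3) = -742.99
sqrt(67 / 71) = sqrt(4757) / 71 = 0.97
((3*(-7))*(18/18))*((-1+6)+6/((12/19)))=-609/2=-304.50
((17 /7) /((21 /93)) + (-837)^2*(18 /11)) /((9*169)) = 617907655 /819819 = 753.71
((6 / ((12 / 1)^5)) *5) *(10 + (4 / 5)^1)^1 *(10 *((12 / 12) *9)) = 15 / 128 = 0.12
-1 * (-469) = 469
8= 8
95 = 95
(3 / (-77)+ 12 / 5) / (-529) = -909 / 203665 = -0.00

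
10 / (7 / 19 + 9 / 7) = 133 / 22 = 6.05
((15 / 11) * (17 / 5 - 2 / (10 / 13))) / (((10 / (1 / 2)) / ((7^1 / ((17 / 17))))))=21 / 55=0.38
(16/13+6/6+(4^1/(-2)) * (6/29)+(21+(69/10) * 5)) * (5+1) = 129651/377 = 343.90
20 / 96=5 / 24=0.21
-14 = -14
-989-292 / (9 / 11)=-12113 / 9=-1345.89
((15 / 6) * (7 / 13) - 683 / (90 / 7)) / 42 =-4327 / 3510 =-1.23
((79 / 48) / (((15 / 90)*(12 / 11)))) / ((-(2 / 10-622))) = 4345 / 298464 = 0.01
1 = 1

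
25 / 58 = 0.43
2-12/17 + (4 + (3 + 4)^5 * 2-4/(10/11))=2857266/85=33614.89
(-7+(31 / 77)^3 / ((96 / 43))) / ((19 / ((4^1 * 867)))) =-1272.35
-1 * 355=-355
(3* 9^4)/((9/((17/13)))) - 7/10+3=372089/130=2862.22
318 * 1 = 318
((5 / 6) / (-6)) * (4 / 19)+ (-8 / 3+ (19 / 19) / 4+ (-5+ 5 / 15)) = -4865 / 684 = -7.11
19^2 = 361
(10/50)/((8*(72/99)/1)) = 11/320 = 0.03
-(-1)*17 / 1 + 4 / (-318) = 16.99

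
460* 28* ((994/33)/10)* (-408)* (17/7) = -422855552/11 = -38441413.82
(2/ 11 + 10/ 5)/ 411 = 8/ 1507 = 0.01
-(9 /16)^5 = -59049 /1048576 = -0.06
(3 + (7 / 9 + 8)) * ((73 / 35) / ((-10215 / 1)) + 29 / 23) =1098853876 / 74007675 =14.85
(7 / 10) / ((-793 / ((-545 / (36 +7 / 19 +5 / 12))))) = 86982 / 6650891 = 0.01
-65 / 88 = -0.74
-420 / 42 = -10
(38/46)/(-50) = -19/1150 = -0.02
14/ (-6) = -7/ 3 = -2.33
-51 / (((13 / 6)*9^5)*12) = -0.00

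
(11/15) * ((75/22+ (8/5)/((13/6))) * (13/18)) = 659/300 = 2.20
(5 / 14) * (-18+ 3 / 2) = -165 / 28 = -5.89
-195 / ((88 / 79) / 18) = -3151.02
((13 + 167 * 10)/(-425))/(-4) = 99/100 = 0.99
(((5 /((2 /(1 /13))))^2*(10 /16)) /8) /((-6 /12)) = -0.01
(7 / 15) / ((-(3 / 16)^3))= -28672 / 405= -70.80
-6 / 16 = -3 / 8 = -0.38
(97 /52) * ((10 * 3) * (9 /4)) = 13095 /104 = 125.91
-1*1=-1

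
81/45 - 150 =-741/5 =-148.20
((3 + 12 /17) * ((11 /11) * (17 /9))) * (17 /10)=119 /10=11.90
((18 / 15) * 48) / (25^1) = 288 / 125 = 2.30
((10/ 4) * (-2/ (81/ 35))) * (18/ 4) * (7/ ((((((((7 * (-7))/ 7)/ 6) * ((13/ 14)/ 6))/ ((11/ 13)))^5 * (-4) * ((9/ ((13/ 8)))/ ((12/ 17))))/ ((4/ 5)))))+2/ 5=-3534222909523718/ 901382446705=-3920.89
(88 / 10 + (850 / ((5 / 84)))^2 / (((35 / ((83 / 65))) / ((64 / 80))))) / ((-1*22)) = -193431454 / 715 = -270533.50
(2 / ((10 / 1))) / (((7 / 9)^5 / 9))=531441 / 84035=6.32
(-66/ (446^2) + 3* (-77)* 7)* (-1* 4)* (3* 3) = 2894825142/ 49729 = 58212.01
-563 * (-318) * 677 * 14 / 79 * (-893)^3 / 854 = -86313466738337226 / 4819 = -17911074234973.49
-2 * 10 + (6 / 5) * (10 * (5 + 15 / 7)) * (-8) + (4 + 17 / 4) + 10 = -19249 / 28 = -687.46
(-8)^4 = 4096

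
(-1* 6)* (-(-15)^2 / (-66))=-225 / 11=-20.45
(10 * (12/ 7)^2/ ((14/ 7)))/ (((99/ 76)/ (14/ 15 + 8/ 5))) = 28.58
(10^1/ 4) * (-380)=-950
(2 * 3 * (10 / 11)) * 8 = 43.64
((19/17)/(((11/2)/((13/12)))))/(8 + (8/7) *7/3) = 247/11968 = 0.02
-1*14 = -14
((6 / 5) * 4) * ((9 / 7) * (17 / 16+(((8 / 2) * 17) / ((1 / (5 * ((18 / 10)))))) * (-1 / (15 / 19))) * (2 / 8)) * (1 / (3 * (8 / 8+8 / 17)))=-9475443 / 35000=-270.73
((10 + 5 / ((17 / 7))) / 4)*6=615 / 34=18.09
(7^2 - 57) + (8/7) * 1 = -48/7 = -6.86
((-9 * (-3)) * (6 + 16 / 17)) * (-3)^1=-9558 / 17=-562.24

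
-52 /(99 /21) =-11.03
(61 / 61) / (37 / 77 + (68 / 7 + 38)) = 77 / 3711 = 0.02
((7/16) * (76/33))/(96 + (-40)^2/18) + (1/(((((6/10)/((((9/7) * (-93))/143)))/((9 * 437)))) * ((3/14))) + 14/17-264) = -32164095361/1244672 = -25841.42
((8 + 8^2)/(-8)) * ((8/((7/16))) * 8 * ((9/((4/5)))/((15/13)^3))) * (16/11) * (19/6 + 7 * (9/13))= -8652800/77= -112374.03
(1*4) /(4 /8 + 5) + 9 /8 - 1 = 75 /88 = 0.85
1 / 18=0.06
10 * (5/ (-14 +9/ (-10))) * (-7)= 3500/ 149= 23.49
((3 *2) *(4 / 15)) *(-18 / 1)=-144 / 5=-28.80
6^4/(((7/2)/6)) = 15552/7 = 2221.71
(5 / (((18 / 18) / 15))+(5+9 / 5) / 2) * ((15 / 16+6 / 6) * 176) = 133672 / 5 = 26734.40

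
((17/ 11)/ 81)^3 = 4913/ 707347971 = 0.00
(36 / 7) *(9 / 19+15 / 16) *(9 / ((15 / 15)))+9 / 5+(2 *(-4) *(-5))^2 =4434533 / 2660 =1667.12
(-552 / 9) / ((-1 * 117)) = 184 / 351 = 0.52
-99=-99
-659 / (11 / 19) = -12521 / 11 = -1138.27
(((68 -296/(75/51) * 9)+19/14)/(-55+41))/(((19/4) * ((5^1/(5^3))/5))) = 3048785/931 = 3274.74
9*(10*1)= 90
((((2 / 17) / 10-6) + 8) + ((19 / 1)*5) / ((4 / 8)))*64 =1044544 / 85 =12288.75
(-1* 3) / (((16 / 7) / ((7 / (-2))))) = 147 / 32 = 4.59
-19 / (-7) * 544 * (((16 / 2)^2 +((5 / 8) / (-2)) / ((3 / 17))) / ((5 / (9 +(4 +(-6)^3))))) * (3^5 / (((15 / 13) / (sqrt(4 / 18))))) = -6547139586 * sqrt(2) / 25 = -370362143.89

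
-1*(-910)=910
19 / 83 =0.23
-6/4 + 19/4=13/4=3.25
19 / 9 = 2.11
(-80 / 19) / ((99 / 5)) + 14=25934 / 1881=13.79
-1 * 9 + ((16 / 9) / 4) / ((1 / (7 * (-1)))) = -109 / 9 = -12.11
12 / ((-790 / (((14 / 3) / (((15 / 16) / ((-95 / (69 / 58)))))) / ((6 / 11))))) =2715328 / 245295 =11.07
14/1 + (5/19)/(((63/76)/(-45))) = -2/7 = -0.29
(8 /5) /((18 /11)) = 44 /45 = 0.98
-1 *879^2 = -772641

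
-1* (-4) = 4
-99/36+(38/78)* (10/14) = -2623/1092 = -2.40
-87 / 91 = -0.96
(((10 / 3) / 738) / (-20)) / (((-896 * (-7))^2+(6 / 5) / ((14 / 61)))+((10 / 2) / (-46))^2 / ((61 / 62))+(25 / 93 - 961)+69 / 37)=-1295439005 / 225645227603485334082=-0.00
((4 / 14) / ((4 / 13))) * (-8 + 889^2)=10274069 / 14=733862.07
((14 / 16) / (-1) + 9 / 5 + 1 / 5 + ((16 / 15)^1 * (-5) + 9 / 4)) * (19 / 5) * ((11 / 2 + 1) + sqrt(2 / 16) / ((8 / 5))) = -11609 / 240 -893 * sqrt(2) / 768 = -50.02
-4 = -4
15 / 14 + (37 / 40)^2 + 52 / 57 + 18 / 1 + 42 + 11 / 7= 41119831 / 638400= 64.41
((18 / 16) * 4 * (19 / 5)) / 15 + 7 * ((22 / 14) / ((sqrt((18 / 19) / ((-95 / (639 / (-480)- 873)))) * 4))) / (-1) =0.21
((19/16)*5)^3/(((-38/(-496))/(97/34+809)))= 38613146625/17408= 2218126.53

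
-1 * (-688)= 688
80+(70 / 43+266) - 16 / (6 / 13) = 40372 / 129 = 312.96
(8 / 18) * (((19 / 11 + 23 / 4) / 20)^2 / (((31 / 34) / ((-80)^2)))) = 14720776 / 33759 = 436.05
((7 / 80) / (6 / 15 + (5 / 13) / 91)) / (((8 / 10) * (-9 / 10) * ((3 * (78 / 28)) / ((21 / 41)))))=-780325 / 42349392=-0.02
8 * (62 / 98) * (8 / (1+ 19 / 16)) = 31744 / 1715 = 18.51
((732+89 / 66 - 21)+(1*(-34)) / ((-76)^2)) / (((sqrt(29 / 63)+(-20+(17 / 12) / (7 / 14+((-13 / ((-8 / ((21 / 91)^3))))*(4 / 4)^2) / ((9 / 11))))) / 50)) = -154964185215144725 / 75147293768426 - 853164004360475*sqrt(203) / 150294587536852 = -2143.02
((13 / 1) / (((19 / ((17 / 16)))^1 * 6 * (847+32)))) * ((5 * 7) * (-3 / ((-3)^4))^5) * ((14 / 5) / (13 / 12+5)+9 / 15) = -66521 / 186600533268384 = -0.00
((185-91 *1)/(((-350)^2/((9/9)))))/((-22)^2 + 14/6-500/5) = 141/70988750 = 0.00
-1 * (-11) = 11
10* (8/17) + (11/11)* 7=11.71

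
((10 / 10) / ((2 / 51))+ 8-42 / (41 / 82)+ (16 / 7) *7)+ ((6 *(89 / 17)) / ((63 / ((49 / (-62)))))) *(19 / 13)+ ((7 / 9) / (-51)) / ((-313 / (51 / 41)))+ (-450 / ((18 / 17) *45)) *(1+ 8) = -190024846745 / 1582539894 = -120.08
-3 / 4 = -0.75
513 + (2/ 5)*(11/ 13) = 33367/ 65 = 513.34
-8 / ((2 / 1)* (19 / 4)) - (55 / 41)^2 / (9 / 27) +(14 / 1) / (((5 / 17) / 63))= 477896761 / 159695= 2992.56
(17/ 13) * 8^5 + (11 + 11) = 557342/ 13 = 42872.46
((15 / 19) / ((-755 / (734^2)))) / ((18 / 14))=-438.17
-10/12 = -5/6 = -0.83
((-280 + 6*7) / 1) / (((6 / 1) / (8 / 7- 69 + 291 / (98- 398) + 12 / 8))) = 801193 / 300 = 2670.64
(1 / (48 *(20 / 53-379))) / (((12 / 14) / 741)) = -91637 / 1926432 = -0.05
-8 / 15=-0.53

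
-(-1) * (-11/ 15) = -11/ 15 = -0.73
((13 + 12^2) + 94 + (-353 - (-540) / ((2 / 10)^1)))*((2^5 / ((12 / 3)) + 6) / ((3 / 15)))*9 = 1636740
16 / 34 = 8 / 17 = 0.47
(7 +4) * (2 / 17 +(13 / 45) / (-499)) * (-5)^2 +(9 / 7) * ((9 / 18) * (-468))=-143581517 / 534429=-268.66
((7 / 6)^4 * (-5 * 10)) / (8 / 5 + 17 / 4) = -300125 / 18954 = -15.83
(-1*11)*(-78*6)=5148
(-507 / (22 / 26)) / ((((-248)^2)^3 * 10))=-6591 / 25591914144727040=-0.00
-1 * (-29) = 29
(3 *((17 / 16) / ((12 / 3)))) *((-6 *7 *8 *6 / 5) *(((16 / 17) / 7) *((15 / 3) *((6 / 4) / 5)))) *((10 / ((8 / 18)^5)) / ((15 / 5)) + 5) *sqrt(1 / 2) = -1635795 *sqrt(2) / 256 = -9036.58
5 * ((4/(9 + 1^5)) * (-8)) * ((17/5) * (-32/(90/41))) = 178432/225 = 793.03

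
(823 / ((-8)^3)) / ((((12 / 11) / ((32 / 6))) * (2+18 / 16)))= -9053 / 3600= -2.51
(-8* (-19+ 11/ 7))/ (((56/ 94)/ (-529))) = -6066572/ 49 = -123807.59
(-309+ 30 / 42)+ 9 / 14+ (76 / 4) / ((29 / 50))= -111603 / 406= -274.88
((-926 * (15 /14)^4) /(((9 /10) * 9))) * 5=-7234375 /9604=-753.27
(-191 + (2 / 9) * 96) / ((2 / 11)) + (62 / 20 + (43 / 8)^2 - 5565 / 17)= -20049593 / 16320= -1228.53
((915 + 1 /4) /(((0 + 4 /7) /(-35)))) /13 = -896945 /208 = -4312.24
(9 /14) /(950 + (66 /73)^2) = 47961 /70936684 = 0.00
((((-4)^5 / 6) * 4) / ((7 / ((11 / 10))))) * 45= -33792 / 7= -4827.43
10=10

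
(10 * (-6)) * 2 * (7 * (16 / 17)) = -13440 / 17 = -790.59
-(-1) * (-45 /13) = -45 /13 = -3.46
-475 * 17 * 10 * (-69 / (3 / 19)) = 35287750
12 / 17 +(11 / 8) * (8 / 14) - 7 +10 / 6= -2743 / 714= -3.84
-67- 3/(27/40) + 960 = 7997/9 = 888.56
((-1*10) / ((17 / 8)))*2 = -160 / 17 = -9.41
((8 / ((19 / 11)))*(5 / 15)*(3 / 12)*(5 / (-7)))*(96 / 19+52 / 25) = -10648 / 5415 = -1.97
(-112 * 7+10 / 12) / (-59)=4699 / 354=13.27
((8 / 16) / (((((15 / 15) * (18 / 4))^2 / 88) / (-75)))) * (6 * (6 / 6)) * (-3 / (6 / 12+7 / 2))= 2200 / 3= 733.33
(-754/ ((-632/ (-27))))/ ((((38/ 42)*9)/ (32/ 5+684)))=-20497113/ 7505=-2731.13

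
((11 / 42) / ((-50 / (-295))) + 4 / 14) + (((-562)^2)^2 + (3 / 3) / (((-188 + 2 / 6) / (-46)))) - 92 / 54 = 212297782052327483 / 2128140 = 99757432336.37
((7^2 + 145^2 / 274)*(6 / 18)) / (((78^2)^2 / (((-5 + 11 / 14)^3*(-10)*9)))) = 0.01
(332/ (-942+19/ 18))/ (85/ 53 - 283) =158364/ 126299209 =0.00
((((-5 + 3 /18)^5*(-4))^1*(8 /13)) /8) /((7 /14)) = 20511149 /12636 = 1623.23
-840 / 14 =-60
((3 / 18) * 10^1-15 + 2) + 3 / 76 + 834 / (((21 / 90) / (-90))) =-513428425 / 1596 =-321697.01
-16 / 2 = -8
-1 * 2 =-2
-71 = -71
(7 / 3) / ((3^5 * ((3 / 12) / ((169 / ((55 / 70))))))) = 66248 / 8019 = 8.26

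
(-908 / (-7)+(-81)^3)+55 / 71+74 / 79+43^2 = -20788210531 / 39263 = -529460.57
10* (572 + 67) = 6390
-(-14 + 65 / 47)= 593 / 47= 12.62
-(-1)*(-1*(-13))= 13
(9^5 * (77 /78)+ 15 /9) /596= 4546903 /46488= 97.81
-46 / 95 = -0.48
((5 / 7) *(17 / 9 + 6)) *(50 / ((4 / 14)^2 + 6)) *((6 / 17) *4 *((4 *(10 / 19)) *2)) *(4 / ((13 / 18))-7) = -39760000 / 98787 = -402.48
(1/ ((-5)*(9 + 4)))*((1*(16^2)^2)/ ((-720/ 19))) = 77824/ 2925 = 26.61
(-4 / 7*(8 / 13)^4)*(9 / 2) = -73728 / 199927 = -0.37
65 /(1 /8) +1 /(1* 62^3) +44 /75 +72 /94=521.35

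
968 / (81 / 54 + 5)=1936 / 13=148.92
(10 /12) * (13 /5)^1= 13 /6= 2.17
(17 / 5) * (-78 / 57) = -442 / 95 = -4.65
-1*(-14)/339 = 0.04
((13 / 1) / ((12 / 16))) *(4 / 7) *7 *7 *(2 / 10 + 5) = 37856 / 15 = 2523.73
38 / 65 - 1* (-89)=5823 / 65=89.58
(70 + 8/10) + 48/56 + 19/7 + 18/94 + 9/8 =996053/13160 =75.69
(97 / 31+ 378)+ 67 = 13892 / 31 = 448.13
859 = 859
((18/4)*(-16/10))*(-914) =32904/5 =6580.80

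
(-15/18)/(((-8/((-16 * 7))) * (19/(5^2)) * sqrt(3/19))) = -875 * sqrt(57)/171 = -38.63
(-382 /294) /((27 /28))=-764 /567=-1.35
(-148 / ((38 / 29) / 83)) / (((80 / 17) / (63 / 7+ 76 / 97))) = -1436788847 / 73720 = -19489.81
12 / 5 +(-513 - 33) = -2718 / 5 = -543.60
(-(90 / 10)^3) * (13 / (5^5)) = -9477 / 3125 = -3.03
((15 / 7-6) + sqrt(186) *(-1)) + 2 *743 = 10375 / 7-sqrt(186) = 1468.50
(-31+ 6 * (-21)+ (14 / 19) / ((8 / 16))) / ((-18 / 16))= 7880 / 57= 138.25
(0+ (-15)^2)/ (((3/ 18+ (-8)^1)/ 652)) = -880200/ 47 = -18727.66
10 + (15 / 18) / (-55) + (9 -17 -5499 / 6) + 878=-1205 / 33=-36.52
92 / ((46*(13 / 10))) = 20 / 13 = 1.54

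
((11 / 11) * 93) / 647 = 0.14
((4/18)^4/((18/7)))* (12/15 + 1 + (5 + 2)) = 2464/295245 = 0.01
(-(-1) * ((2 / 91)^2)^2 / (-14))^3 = -512 / 110609092182866440454328583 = -0.00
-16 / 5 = -3.20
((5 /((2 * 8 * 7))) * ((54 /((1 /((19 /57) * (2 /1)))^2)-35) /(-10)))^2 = 121 /50176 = 0.00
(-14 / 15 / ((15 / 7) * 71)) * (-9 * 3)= 294 / 1775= 0.17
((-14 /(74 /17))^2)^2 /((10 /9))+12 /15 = 1819798577 /18741610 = 97.10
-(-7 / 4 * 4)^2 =-49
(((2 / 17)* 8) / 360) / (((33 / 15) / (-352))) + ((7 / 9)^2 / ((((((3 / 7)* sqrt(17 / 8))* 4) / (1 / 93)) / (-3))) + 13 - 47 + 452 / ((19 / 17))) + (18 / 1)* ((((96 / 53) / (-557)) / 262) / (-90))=20798037345026 / 56210493285 - 343* sqrt(34) / 256122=369.99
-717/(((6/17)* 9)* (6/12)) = -4063/9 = -451.44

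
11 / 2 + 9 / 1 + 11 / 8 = 127 / 8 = 15.88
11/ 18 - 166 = -2977/ 18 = -165.39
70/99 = 0.71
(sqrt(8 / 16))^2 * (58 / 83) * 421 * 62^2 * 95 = 4458482620 / 83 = 53716658.07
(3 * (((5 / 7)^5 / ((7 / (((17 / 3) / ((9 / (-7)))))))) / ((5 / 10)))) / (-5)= 0.14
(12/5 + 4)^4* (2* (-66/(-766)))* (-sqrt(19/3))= -23068672* sqrt(57)/239375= -727.58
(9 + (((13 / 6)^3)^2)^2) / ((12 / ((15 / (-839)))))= -116588380817525 / 7305281519616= -15.96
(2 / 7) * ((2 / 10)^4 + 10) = 1786 / 625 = 2.86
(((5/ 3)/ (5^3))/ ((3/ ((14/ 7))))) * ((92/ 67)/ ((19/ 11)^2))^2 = 247842848/ 131627468025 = 0.00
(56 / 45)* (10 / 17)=112 / 153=0.73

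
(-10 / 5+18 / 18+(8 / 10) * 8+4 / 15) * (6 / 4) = 17 / 2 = 8.50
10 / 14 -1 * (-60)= 425 / 7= 60.71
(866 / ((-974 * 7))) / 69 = -433 / 235221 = -0.00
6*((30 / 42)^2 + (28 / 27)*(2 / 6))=6794 / 1323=5.14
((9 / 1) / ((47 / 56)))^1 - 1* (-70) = 3794 / 47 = 80.72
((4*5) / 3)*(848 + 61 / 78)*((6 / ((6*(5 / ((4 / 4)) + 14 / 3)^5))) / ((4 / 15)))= 134065125 / 533289874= 0.25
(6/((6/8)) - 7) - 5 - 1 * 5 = -9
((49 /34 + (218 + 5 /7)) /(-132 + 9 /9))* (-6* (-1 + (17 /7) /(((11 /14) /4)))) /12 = 6549625 /685916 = 9.55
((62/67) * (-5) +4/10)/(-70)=708/11725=0.06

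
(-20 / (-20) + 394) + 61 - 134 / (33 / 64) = 6472 / 33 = 196.12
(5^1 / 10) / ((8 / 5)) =0.31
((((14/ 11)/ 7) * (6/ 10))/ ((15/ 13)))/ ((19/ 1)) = 26/ 5225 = 0.00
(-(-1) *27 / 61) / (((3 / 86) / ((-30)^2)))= 696600 / 61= 11419.67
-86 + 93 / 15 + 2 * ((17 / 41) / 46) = -376172 / 4715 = -79.78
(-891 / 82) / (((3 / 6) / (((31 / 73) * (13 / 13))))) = -27621 / 2993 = -9.23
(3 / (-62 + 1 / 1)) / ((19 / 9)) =-27 / 1159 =-0.02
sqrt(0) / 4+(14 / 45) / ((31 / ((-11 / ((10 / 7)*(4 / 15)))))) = -539 / 1860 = -0.29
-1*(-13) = 13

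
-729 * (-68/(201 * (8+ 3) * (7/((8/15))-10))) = 132192/18425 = 7.17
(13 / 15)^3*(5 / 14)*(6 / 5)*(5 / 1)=2197 / 1575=1.39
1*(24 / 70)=12 / 35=0.34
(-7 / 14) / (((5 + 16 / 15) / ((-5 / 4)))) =75 / 728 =0.10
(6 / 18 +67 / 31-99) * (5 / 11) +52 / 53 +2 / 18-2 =-7282778 / 162657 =-44.77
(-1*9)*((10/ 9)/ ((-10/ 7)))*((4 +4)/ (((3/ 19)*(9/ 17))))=18088/ 27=669.93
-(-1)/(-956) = -1/956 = -0.00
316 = 316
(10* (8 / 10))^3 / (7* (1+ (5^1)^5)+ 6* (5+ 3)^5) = 256 / 109245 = 0.00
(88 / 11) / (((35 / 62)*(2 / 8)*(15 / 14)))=3968 / 75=52.91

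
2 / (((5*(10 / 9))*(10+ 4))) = 9 / 350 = 0.03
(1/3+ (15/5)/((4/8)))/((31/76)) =1444/93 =15.53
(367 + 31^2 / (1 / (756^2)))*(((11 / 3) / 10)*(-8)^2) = 193334754976 / 15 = 12888983665.07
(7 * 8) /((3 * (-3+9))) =28 /9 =3.11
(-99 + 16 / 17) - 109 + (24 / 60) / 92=-809583 / 3910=-207.05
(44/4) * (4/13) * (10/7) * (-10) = -4400/91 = -48.35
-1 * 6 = -6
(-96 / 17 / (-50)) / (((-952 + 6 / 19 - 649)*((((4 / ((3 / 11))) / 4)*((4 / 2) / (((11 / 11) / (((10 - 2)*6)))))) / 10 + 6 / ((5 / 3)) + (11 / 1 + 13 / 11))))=-2508 / 1812158605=-0.00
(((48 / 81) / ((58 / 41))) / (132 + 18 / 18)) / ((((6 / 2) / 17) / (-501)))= -8.94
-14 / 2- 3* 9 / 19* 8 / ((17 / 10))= -4421 / 323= -13.69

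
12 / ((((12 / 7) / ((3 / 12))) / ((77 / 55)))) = 49 / 20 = 2.45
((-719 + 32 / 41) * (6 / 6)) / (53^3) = -29447 / 6103957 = -0.00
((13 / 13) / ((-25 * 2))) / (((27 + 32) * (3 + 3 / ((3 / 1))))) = -1 / 11800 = -0.00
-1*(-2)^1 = 2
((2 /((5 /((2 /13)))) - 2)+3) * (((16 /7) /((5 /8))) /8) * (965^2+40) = 205623312 /455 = 451919.37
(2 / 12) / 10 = 1 / 60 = 0.02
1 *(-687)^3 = -324242703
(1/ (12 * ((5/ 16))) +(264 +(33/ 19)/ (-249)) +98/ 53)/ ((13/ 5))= 333624529/ 3259659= 102.35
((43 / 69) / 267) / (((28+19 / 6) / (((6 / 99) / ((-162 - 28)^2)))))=0.00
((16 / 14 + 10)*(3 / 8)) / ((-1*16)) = -117 / 448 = -0.26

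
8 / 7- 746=-5214 / 7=-744.86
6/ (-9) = -2/ 3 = -0.67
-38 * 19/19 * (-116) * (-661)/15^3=-2913688/3375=-863.31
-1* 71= -71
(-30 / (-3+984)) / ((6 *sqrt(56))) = -0.00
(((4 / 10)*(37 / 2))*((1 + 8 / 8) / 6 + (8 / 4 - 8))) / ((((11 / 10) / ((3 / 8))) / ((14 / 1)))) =-4403 / 22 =-200.14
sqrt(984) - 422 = -422+2 * sqrt(246) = -390.63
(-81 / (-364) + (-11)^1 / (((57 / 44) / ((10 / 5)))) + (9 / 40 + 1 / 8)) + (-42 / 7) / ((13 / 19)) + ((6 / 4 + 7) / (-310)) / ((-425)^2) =-860355831437 / 34169362500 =-25.18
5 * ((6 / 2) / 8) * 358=2685 / 4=671.25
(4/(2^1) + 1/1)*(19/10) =57/10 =5.70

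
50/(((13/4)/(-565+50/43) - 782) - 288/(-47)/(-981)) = -1910879000/29886606569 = -0.06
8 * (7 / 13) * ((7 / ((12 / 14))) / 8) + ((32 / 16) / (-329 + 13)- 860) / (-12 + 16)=-5190971 / 24648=-210.60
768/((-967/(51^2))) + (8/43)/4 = -85893490/41581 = -2065.69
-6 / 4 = -3 / 2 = -1.50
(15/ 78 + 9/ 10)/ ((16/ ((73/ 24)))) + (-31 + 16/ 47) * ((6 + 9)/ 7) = -537805193/ 8211840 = -65.49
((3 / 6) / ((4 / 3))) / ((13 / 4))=3 / 26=0.12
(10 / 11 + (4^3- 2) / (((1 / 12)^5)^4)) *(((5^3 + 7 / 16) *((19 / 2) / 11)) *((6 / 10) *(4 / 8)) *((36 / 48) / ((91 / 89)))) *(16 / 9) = 4436804370417394914541183364577 / 440440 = 10073572723679490769551320.00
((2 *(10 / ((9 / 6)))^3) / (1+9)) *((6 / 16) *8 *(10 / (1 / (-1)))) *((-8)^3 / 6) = 4096000 / 27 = 151703.70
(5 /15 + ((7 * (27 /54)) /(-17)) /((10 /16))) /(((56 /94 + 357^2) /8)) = 376 /1527483405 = 0.00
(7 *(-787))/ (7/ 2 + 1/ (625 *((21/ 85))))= -28922250/ 18409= -1571.09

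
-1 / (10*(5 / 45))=-9 / 10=-0.90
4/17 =0.24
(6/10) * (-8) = -24/5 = -4.80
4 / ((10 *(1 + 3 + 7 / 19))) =38 / 415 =0.09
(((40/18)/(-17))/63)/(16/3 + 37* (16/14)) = -0.00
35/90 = 0.39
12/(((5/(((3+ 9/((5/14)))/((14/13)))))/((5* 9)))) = 98982/35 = 2828.06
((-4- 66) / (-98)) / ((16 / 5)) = 0.22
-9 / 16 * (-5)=45 / 16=2.81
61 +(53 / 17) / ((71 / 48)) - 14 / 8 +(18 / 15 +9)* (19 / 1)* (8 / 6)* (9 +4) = 82572263 / 24140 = 3420.56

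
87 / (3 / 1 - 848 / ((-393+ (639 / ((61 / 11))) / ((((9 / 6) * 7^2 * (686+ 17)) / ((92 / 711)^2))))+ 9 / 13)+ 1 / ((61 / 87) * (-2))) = 19.56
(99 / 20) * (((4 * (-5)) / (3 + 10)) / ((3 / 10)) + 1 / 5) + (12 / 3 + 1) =-25213 / 1300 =-19.39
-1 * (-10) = 10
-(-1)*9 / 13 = 9 / 13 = 0.69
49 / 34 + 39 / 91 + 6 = 1873 / 238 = 7.87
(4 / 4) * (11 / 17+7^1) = 130 / 17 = 7.65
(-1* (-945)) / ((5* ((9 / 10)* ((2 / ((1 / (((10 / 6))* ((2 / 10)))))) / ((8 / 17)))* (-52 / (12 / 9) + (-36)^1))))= -168 / 85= -1.98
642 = 642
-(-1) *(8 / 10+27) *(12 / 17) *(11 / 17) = 18348 / 1445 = 12.70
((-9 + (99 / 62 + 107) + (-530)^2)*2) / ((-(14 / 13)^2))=-2944313775 / 6076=-484580.94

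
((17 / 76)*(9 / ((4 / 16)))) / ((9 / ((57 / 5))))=51 / 5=10.20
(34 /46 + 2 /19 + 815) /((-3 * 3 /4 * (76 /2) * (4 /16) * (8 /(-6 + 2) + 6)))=-713048 /74727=-9.54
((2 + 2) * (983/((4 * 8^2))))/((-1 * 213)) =-0.07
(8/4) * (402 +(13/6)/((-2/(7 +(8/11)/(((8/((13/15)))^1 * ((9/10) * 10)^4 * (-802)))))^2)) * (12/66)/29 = 7752843126875416789117/1442775084955886226600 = 5.37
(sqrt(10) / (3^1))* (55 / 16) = 55* sqrt(10) / 48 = 3.62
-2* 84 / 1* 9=-1512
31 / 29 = 1.07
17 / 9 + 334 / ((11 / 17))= 51289 / 99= 518.07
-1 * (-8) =8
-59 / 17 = -3.47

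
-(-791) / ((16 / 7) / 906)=2508261 / 8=313532.62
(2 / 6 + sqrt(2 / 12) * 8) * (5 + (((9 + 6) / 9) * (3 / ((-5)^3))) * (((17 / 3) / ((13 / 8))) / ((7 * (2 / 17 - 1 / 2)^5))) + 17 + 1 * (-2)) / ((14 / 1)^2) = 14215178041 / 372508984575 + 56860712164 * sqrt(6) / 372508984575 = 0.41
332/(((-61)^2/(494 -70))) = 37.83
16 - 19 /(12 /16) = -28 /3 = -9.33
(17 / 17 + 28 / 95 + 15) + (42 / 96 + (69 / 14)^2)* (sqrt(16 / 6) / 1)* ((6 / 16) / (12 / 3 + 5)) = 19387* sqrt(6) / 28224 + 1548 / 95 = 17.98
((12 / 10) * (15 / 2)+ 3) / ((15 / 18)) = 14.40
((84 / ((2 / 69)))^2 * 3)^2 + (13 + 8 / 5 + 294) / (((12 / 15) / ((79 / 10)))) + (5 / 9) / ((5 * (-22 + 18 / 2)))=2970857952166999829 / 4680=634798707727991.42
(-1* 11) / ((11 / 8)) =-8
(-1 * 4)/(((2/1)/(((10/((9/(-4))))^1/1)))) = 80/9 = 8.89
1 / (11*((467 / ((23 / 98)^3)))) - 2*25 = -241745153033 / 4834903304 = -50.00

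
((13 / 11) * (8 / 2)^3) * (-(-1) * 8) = 6656 / 11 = 605.09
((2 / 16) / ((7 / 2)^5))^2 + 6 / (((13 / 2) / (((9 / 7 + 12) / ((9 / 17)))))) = 85065403764 / 3672178237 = 23.16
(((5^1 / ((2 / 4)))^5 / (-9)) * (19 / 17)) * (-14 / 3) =26600000 / 459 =57952.07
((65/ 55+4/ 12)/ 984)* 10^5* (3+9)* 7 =17500000/ 1353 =12934.22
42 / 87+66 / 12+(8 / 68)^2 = 100515 / 16762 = 6.00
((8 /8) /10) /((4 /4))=1 /10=0.10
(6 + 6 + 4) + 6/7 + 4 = 146/7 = 20.86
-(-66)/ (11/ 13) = 78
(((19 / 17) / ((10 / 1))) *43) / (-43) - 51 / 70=-100 / 119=-0.84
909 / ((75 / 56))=16968 / 25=678.72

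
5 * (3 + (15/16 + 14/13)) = 5215/208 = 25.07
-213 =-213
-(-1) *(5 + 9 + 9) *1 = 23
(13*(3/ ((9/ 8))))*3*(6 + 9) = 1560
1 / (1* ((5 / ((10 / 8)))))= 1 / 4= 0.25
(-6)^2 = 36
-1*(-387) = 387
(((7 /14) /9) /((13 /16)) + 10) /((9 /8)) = 9424 /1053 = 8.95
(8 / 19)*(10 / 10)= 8 / 19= 0.42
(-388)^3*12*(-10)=7009328640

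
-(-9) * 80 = 720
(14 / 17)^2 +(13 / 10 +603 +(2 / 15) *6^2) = 1762259 / 2890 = 609.78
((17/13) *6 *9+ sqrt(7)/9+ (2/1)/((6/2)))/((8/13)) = 13 *sqrt(7)/72+ 695/6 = 116.31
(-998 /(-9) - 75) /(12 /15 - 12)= -1615 /504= -3.20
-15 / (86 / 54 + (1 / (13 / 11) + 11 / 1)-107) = 1053 / 6568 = 0.16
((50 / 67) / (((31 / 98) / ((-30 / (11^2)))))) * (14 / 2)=-1029000 / 251317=-4.09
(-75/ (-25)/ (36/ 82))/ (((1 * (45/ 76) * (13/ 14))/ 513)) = 414428/ 65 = 6375.82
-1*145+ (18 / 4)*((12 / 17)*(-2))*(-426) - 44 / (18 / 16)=385903 / 153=2522.24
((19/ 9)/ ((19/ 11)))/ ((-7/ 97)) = -1067/ 63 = -16.94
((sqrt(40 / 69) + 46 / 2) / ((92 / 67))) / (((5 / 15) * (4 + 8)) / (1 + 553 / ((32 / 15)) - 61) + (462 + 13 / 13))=142375 * sqrt(690) / 3122954674 + 427125 / 11807012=0.04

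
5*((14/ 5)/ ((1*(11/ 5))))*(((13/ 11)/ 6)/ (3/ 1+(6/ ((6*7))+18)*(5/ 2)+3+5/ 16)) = 50960/ 2100681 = 0.02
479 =479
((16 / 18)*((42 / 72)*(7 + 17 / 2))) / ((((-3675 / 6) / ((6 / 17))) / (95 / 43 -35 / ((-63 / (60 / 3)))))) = -127844 / 2072385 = -0.06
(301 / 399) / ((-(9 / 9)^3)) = -43 / 57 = -0.75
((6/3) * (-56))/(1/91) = -10192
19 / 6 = 3.17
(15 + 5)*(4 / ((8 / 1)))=10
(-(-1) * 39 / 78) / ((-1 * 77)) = -1 / 154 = -0.01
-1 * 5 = -5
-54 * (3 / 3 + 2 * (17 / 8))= -567 / 2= -283.50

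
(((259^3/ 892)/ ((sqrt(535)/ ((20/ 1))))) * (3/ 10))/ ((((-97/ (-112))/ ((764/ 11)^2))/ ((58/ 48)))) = 2058647775415952 * sqrt(535)/ 1400282785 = 34005032.06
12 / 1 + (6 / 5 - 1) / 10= 601 / 50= 12.02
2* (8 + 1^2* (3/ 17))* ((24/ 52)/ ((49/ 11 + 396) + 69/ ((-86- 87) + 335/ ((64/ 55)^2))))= 1863954972/ 99126419093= 0.02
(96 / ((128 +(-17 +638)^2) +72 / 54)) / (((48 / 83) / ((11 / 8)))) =2739 / 4629244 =0.00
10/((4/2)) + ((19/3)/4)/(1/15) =115/4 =28.75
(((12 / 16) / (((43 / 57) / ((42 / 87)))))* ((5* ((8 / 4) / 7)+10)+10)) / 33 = 4275 / 13717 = 0.31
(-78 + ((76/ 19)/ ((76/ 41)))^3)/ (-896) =0.08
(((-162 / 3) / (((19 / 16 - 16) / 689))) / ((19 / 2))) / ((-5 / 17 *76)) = -1686672 / 142595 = -11.83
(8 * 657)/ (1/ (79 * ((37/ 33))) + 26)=15363288/ 76031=202.07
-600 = -600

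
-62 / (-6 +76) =-31 / 35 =-0.89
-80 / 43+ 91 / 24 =1993 / 1032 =1.93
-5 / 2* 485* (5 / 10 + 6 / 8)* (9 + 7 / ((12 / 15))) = -860875 / 32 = -26902.34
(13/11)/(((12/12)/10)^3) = 13000/11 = 1181.82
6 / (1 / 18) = 108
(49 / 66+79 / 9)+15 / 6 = 12.02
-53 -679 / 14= -203 / 2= -101.50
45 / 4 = 11.25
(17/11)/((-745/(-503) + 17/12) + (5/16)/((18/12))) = 68408/137489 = 0.50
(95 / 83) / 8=95 / 664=0.14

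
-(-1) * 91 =91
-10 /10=-1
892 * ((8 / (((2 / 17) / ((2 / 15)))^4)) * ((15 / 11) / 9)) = 596005856 / 334125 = 1783.78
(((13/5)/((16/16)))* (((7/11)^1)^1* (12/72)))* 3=91/110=0.83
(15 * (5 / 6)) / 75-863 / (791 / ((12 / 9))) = -1.29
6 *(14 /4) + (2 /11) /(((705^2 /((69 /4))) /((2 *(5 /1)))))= 7654208 /364485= 21.00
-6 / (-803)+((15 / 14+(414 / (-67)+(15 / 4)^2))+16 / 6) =210218341 / 18077136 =11.63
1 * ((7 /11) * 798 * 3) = 16758 /11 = 1523.45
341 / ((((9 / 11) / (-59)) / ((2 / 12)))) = -4098.31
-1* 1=-1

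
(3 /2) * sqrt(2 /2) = 3 /2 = 1.50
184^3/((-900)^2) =7.69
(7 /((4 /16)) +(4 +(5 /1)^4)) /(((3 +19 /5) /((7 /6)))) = 7665 /68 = 112.72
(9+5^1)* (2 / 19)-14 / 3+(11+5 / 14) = 8.16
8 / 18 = 4 / 9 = 0.44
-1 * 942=-942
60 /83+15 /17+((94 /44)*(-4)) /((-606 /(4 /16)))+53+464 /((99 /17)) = 7578317831 /56434356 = 134.29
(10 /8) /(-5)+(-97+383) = 1143 /4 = 285.75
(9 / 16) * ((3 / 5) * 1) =27 / 80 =0.34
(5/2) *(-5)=-25/2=-12.50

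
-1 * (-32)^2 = -1024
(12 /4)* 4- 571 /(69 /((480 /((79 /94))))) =-8566036 /1817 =-4714.38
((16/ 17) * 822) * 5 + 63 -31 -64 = 65216/ 17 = 3836.24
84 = 84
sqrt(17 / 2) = sqrt(34) / 2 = 2.92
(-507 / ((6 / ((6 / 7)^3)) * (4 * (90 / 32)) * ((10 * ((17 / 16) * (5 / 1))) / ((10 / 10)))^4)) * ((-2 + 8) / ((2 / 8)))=-797442048 / 55952544921875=-0.00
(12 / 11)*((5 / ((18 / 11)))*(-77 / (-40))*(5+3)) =154 / 3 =51.33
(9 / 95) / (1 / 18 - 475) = -162 / 812155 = -0.00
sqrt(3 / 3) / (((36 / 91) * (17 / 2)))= 91 / 306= 0.30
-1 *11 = -11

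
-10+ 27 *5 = 125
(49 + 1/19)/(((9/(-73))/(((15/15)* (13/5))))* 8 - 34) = -442234/309947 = -1.43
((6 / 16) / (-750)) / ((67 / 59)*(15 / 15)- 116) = 59 / 13554000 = 0.00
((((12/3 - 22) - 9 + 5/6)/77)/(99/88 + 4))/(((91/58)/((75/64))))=-113825/2298296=-0.05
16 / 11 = 1.45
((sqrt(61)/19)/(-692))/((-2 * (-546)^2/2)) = sqrt(61)/3919629168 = 0.00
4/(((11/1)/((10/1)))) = 40/11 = 3.64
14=14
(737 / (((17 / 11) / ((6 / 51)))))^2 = 3147.64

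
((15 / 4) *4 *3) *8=360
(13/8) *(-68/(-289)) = 13/34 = 0.38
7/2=3.50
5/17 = 0.29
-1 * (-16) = 16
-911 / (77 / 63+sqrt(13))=90189 / 932 - 73791 * sqrt(13) / 932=-188.70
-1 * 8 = -8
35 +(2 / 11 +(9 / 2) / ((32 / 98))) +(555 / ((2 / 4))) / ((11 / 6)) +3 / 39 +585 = 5671927 / 4576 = 1239.49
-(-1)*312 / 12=26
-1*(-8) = 8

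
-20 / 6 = -10 / 3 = -3.33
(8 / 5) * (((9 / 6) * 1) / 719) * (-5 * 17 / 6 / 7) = -0.01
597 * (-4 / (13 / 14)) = -33432 / 13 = -2571.69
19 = 19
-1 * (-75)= 75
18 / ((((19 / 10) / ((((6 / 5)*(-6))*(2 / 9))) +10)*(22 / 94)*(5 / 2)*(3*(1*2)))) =32 / 55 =0.58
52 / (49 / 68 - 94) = -3536 / 6343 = -0.56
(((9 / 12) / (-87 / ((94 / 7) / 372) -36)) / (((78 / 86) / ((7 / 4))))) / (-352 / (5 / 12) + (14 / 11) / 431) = 335354635 / 478878239616192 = 0.00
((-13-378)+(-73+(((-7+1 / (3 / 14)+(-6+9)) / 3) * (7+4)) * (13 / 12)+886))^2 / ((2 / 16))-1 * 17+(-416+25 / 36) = 4205385485 / 2916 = 1442176.09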